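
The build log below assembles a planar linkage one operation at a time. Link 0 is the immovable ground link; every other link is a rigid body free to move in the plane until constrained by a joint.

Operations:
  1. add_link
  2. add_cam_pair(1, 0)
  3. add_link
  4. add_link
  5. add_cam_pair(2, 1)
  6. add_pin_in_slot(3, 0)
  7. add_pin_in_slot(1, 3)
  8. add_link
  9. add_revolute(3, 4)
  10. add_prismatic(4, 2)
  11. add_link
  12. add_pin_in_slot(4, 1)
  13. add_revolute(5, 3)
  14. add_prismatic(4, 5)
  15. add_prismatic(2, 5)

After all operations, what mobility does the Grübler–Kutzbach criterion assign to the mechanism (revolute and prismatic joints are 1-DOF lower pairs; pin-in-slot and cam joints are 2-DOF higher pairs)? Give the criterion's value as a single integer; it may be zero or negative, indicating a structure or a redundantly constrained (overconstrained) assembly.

M = 0

L=1 J1=0 J2=0
add link → L=2 J1=0 J2=0
C@1,0 dof=2 J2 → L=2 J1=0 J2=1
add link → L=3 J1=0 J2=1
add link → L=4 J1=0 J2=1
C@2,1 dof=2 J2 → L=4 J1=0 J2=2
PS@3,0 dof=2 J2 → L=4 J1=0 J2=3
PS@1,3 dof=2 J2 → L=4 J1=0 J2=4
add link → L=5 J1=0 J2=4
R@3,4 dof=1 J1 → L=5 J1=1 J2=4
P@4,2 dof=1 J1 → L=5 J1=2 J2=4
add link → L=6 J1=2 J2=4
PS@4,1 dof=2 J2 → L=6 J1=2 J2=5
R@5,3 dof=1 J1 → L=6 J1=3 J2=5
P@4,5 dof=1 J1 → L=6 J1=4 J2=5
P@2,5 dof=1 J1 → L=6 J1=5 J2=5
M=3(L−1)−2J1−J2=3·5−2·5−5=0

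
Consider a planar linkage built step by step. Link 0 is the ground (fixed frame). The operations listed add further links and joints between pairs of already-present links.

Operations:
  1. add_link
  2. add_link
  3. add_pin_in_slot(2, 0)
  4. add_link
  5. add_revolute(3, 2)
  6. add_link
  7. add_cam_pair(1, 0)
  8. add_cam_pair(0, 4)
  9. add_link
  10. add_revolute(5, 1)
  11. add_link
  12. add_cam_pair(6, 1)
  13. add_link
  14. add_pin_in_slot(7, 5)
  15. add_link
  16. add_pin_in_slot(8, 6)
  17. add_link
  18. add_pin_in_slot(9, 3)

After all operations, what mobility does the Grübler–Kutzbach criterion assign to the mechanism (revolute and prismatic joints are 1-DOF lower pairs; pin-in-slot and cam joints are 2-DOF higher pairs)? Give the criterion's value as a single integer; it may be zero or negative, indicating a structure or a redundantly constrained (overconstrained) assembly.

[1;0;0] (link 0 is ground)
L+ [2;0;0]
L+ [3;0;0]
PS(2,0)∈J2 [3;0;1]
L+ [4;0;1]
R(3,2)∈J1 [4;1;1]
L+ [5;1;1]
C(1,0)∈J2 [5;1;2]
C(0,4)∈J2 [5;1;3]
L+ [6;1;3]
R(5,1)∈J1 [6;2;3]
L+ [7;2;3]
C(6,1)∈J2 [7;2;4]
L+ [8;2;4]
PS(7,5)∈J2 [8;2;5]
L+ [9;2;5]
PS(8,6)∈J2 [9;2;6]
L+ [10;2;6]
PS(9,3)∈J2 [10;2;7]
mobility = 27 − 4 − 7 = 16

M = 16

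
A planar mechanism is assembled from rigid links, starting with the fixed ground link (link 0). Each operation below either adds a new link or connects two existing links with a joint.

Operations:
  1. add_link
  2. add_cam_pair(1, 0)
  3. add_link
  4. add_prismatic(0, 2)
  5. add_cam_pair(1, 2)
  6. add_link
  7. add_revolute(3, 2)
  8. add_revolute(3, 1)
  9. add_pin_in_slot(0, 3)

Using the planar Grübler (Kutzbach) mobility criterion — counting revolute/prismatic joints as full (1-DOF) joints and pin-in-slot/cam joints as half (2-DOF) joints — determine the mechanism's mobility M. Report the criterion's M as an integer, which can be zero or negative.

M = 0

(L,J1,J2)=(1,0,0); link0 fixed
link1: (2,0,0)
C 1-0 [J2]: (2,0,1)
link2: (3,0,1)
P 0-2 [J1]: (3,1,1)
C 1-2 [J2]: (3,1,2)
link3: (4,1,2)
R 3-2 [J1]: (4,2,2)
R 3-1 [J1]: (4,3,2)
PS 0-3 [J2]: (4,3,3)
Grübler: 3·3 − 2·3 − 3 = 0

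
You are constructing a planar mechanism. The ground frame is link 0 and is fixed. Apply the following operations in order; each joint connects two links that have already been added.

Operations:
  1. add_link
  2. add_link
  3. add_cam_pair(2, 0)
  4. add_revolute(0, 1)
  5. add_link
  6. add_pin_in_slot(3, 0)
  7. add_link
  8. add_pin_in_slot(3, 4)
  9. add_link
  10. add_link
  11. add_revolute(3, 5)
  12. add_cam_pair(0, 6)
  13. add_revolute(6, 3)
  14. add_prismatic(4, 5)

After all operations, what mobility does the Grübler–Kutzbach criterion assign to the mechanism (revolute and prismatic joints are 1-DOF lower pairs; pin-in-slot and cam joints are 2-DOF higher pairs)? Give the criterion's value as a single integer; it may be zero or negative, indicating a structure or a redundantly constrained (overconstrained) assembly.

ground; <1,0,0>
#1 <2,0,0>
#2 <3,0,0>
C:2↔0 J2 <3,0,1>
R:0↔1 J1 <3,1,1>
#3 <4,1,1>
PS:3↔0 J2 <4,1,2>
#4 <5,1,2>
PS:3↔4 J2 <5,1,3>
#5 <6,1,3>
#6 <7,1,3>
R:3↔5 J1 <7,2,3>
C:0↔6 J2 <7,2,4>
R:6↔3 J1 <7,3,4>
P:4↔5 J1 <7,4,4>
3×6 − 2×4 − 1×4 = 6

M = 6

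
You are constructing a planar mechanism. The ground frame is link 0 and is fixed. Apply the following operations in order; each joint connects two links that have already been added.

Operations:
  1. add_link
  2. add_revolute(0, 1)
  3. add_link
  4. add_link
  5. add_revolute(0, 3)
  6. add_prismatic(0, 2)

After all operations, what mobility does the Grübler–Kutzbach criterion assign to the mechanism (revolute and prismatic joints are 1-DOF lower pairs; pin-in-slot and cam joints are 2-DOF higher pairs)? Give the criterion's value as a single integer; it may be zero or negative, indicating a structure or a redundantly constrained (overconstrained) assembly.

ground; <1,0,0>
#1 <2,0,0>
R:0↔1 J1 <2,1,0>
#2 <3,1,0>
#3 <4,1,0>
R:0↔3 J1 <4,2,0>
P:0↔2 J1 <4,3,0>
3×3 − 2×3 − 1×0 = 3

M = 3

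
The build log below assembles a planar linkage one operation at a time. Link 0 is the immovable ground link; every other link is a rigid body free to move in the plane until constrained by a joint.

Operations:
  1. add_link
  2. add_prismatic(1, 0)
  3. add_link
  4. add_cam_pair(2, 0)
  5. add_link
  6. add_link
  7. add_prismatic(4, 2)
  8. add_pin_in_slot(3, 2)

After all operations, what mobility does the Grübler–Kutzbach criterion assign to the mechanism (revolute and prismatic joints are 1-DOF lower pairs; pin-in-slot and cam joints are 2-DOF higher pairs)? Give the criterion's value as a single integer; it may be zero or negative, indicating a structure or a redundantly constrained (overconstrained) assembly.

link 0 = ground. State L|J1|J2 = 1|0|0
+link1  2|0|0
P(1,0) f=1→J1  2|1|0
+link2  3|1|0
C(2,0) f=2→J2  3|1|1
+link3  4|1|1
+link4  5|1|1
P(4,2) f=1→J1  5|2|1
PS(3,2) f=2→J2  5|2|2
M = 3(5−1)−2·2−2 = 12−4−2 = 6

M = 6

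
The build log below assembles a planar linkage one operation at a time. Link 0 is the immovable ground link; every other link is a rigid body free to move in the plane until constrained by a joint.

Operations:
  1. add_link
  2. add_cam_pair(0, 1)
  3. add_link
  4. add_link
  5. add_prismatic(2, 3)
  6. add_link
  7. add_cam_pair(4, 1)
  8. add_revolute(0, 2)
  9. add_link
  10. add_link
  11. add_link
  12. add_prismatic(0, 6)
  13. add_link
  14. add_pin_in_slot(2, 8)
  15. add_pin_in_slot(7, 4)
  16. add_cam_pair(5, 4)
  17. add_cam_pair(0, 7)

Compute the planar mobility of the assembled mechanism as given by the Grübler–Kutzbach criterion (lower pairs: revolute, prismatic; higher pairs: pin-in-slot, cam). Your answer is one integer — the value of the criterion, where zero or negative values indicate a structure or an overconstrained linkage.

M = 12

ground; <1,0,0>
#1 <2,0,0>
C:0↔1 J2 <2,0,1>
#2 <3,0,1>
#3 <4,0,1>
P:2↔3 J1 <4,1,1>
#4 <5,1,1>
C:4↔1 J2 <5,1,2>
R:0↔2 J1 <5,2,2>
#5 <6,2,2>
#6 <7,2,2>
#7 <8,2,2>
P:0↔6 J1 <8,3,2>
#8 <9,3,2>
PS:2↔8 J2 <9,3,3>
PS:7↔4 J2 <9,3,4>
C:5↔4 J2 <9,3,5>
C:0↔7 J2 <9,3,6>
3×8 − 2×3 − 1×6 = 12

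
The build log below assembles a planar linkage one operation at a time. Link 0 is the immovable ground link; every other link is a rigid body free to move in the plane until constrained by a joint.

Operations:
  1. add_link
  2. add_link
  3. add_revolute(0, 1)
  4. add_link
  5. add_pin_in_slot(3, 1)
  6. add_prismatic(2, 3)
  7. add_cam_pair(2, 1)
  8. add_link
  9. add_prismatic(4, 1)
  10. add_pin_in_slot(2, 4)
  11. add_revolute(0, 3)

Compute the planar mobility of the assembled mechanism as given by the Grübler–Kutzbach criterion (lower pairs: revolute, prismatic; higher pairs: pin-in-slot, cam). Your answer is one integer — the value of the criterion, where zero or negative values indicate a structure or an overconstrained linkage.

M = 1

link 0 = ground. State L|J1|J2 = 1|0|0
+link1  2|0|0
+link2  3|0|0
R(0,1) f=1→J1  3|1|0
+link3  4|1|0
PS(3,1) f=2→J2  4|1|1
P(2,3) f=1→J1  4|2|1
C(2,1) f=2→J2  4|2|2
+link4  5|2|2
P(4,1) f=1→J1  5|3|2
PS(2,4) f=2→J2  5|3|3
R(0,3) f=1→J1  5|4|3
M = 3(5−1)−2·4−3 = 12−8−3 = 1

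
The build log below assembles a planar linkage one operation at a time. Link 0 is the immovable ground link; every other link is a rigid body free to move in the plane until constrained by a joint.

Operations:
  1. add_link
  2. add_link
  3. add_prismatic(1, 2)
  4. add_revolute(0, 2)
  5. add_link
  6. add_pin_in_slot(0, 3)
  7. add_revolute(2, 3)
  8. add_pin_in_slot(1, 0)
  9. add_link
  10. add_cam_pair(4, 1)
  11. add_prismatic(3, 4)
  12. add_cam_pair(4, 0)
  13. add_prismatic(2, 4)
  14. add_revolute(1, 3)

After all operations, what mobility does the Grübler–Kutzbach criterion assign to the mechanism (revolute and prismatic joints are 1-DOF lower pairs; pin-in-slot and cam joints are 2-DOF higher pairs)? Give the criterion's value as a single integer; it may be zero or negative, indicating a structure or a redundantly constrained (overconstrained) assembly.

M = -4

link 0 = ground. State L|J1|J2 = 1|0|0
+link1  2|0|0
+link2  3|0|0
P(1,2) f=1→J1  3|1|0
R(0,2) f=1→J1  3|2|0
+link3  4|2|0
PS(0,3) f=2→J2  4|2|1
R(2,3) f=1→J1  4|3|1
PS(1,0) f=2→J2  4|3|2
+link4  5|3|2
C(4,1) f=2→J2  5|3|3
P(3,4) f=1→J1  5|4|3
C(4,0) f=2→J2  5|4|4
P(2,4) f=1→J1  5|5|4
R(1,3) f=1→J1  5|6|4
M = 3(5−1)−2·6−4 = 12−12−4 = -4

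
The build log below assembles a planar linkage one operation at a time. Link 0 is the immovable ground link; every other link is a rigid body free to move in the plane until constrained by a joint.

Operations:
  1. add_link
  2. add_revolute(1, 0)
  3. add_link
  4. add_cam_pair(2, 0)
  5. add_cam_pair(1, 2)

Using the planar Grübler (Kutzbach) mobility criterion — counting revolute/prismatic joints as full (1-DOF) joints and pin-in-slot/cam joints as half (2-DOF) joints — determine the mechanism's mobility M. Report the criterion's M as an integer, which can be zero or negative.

M = 2

(L,J1,J2)=(1,0,0); link0 fixed
link1: (2,0,0)
R 1-0 [J1]: (2,1,0)
link2: (3,1,0)
C 2-0 [J2]: (3,1,1)
C 1-2 [J2]: (3,1,2)
Grübler: 3·2 − 2·1 − 2 = 2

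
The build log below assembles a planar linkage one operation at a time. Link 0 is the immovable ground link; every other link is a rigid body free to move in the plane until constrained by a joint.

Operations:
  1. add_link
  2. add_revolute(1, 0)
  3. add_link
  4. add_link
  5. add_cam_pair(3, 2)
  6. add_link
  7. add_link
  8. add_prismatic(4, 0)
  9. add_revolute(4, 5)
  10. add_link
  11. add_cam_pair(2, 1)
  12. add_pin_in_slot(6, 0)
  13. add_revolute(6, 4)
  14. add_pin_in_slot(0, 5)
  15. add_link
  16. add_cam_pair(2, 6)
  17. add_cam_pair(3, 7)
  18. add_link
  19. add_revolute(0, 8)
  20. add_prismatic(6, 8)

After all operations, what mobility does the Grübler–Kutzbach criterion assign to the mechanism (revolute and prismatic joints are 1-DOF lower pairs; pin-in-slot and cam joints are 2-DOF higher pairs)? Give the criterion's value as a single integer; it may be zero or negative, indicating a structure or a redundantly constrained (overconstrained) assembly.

M = 6

link 0 = ground. State L|J1|J2 = 1|0|0
+link1  2|0|0
R(1,0) f=1→J1  2|1|0
+link2  3|1|0
+link3  4|1|0
C(3,2) f=2→J2  4|1|1
+link4  5|1|1
+link5  6|1|1
P(4,0) f=1→J1  6|2|1
R(4,5) f=1→J1  6|3|1
+link6  7|3|1
C(2,1) f=2→J2  7|3|2
PS(6,0) f=2→J2  7|3|3
R(6,4) f=1→J1  7|4|3
PS(0,5) f=2→J2  7|4|4
+link7  8|4|4
C(2,6) f=2→J2  8|4|5
C(3,7) f=2→J2  8|4|6
+link8  9|4|6
R(0,8) f=1→J1  9|5|6
P(6,8) f=1→J1  9|6|6
M = 3(9−1)−2·6−6 = 24−12−6 = 6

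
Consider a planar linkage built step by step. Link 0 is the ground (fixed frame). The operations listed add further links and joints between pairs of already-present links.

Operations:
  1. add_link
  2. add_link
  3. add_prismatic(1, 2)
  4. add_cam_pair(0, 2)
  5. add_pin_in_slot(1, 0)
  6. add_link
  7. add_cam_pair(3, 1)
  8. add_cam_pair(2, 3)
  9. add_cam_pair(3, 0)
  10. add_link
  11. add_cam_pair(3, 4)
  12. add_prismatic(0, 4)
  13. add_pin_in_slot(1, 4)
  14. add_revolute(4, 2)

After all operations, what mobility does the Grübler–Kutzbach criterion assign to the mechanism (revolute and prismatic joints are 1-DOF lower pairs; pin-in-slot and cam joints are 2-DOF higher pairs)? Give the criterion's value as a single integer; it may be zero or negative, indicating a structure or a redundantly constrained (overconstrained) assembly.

M = -1

ground; <1,0,0>
#1 <2,0,0>
#2 <3,0,0>
P:1↔2 J1 <3,1,0>
C:0↔2 J2 <3,1,1>
PS:1↔0 J2 <3,1,2>
#3 <4,1,2>
C:3↔1 J2 <4,1,3>
C:2↔3 J2 <4,1,4>
C:3↔0 J2 <4,1,5>
#4 <5,1,5>
C:3↔4 J2 <5,1,6>
P:0↔4 J1 <5,2,6>
PS:1↔4 J2 <5,2,7>
R:4↔2 J1 <5,3,7>
3×4 − 2×3 − 1×7 = -1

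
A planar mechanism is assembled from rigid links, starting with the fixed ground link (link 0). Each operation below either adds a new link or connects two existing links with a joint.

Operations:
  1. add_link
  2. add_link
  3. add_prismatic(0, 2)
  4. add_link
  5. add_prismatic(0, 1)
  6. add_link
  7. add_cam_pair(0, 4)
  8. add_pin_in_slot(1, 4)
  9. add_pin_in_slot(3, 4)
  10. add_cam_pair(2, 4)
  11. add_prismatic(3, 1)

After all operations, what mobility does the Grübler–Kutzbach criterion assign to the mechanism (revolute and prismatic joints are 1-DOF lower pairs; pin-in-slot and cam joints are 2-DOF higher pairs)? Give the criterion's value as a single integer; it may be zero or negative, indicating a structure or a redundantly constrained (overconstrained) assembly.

M = 2

link 0 = ground. State L|J1|J2 = 1|0|0
+link1  2|0|0
+link2  3|0|0
P(0,2) f=1→J1  3|1|0
+link3  4|1|0
P(0,1) f=1→J1  4|2|0
+link4  5|2|0
C(0,4) f=2→J2  5|2|1
PS(1,4) f=2→J2  5|2|2
PS(3,4) f=2→J2  5|2|3
C(2,4) f=2→J2  5|2|4
P(3,1) f=1→J1  5|3|4
M = 3(5−1)−2·3−4 = 12−6−4 = 2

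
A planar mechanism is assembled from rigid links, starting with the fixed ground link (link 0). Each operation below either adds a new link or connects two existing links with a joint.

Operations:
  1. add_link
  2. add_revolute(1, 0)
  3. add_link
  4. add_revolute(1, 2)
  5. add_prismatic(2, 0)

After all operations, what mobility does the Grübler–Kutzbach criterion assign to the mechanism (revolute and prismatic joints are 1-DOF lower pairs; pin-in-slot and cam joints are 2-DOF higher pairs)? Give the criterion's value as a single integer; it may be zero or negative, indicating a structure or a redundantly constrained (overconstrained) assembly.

[1;0;0] (link 0 is ground)
L+ [2;0;0]
R(1,0)∈J1 [2;1;0]
L+ [3;1;0]
R(1,2)∈J1 [3;2;0]
P(2,0)∈J1 [3;3;0]
mobility = 6 − 6 − 0 = 0

M = 0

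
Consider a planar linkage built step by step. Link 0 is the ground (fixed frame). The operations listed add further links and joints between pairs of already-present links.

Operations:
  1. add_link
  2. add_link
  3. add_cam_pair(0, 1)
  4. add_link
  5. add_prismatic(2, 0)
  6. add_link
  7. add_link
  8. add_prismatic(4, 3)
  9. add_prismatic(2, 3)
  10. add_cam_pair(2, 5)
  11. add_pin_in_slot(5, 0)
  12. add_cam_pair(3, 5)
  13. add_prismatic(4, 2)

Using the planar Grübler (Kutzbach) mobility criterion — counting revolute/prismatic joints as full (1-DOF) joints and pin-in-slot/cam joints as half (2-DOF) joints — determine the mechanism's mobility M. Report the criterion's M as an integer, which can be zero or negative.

M = 3

L=1 J1=0 J2=0
add link → L=2 J1=0 J2=0
add link → L=3 J1=0 J2=0
C@0,1 dof=2 J2 → L=3 J1=0 J2=1
add link → L=4 J1=0 J2=1
P@2,0 dof=1 J1 → L=4 J1=1 J2=1
add link → L=5 J1=1 J2=1
add link → L=6 J1=1 J2=1
P@4,3 dof=1 J1 → L=6 J1=2 J2=1
P@2,3 dof=1 J1 → L=6 J1=3 J2=1
C@2,5 dof=2 J2 → L=6 J1=3 J2=2
PS@5,0 dof=2 J2 → L=6 J1=3 J2=3
C@3,5 dof=2 J2 → L=6 J1=3 J2=4
P@4,2 dof=1 J1 → L=6 J1=4 J2=4
M=3(L−1)−2J1−J2=3·5−2·4−4=3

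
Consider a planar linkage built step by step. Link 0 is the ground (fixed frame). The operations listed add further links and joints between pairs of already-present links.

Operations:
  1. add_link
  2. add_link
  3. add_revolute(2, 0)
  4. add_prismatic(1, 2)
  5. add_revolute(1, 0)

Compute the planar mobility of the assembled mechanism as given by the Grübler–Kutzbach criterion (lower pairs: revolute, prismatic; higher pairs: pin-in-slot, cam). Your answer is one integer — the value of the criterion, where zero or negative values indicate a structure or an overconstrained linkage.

L=1 J1=0 J2=0
add link → L=2 J1=0 J2=0
add link → L=3 J1=0 J2=0
R@2,0 dof=1 J1 → L=3 J1=1 J2=0
P@1,2 dof=1 J1 → L=3 J1=2 J2=0
R@1,0 dof=1 J1 → L=3 J1=3 J2=0
M=3(L−1)−2J1−J2=3·2−2·3−0=0

M = 0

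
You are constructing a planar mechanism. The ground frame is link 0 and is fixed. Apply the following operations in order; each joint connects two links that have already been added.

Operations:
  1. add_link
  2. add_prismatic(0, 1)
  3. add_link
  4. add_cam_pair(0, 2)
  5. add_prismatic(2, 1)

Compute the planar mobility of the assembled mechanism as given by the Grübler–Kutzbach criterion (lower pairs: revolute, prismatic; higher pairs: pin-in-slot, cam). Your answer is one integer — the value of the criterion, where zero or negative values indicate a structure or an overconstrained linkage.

M = 1

[1;0;0] (link 0 is ground)
L+ [2;0;0]
P(0,1)∈J1 [2;1;0]
L+ [3;1;0]
C(0,2)∈J2 [3;1;1]
P(2,1)∈J1 [3;2;1]
mobility = 6 − 4 − 1 = 1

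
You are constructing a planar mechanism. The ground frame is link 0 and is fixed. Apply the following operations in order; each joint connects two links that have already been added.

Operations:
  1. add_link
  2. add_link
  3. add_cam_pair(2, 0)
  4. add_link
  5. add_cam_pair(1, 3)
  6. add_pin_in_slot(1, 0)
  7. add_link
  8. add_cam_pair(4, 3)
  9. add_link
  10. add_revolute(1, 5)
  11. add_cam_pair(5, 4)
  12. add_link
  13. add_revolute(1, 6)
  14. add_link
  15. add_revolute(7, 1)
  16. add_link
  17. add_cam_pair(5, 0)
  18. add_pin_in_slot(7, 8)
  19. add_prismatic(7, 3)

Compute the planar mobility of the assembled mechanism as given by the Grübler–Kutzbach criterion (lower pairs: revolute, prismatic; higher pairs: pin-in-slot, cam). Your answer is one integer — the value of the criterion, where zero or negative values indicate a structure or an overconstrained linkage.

L=1 J1=0 J2=0
add link → L=2 J1=0 J2=0
add link → L=3 J1=0 J2=0
C@2,0 dof=2 J2 → L=3 J1=0 J2=1
add link → L=4 J1=0 J2=1
C@1,3 dof=2 J2 → L=4 J1=0 J2=2
PS@1,0 dof=2 J2 → L=4 J1=0 J2=3
add link → L=5 J1=0 J2=3
C@4,3 dof=2 J2 → L=5 J1=0 J2=4
add link → L=6 J1=0 J2=4
R@1,5 dof=1 J1 → L=6 J1=1 J2=4
C@5,4 dof=2 J2 → L=6 J1=1 J2=5
add link → L=7 J1=1 J2=5
R@1,6 dof=1 J1 → L=7 J1=2 J2=5
add link → L=8 J1=2 J2=5
R@7,1 dof=1 J1 → L=8 J1=3 J2=5
add link → L=9 J1=3 J2=5
C@5,0 dof=2 J2 → L=9 J1=3 J2=6
PS@7,8 dof=2 J2 → L=9 J1=3 J2=7
P@7,3 dof=1 J1 → L=9 J1=4 J2=7
M=3(L−1)−2J1−J2=3·8−2·4−7=9

M = 9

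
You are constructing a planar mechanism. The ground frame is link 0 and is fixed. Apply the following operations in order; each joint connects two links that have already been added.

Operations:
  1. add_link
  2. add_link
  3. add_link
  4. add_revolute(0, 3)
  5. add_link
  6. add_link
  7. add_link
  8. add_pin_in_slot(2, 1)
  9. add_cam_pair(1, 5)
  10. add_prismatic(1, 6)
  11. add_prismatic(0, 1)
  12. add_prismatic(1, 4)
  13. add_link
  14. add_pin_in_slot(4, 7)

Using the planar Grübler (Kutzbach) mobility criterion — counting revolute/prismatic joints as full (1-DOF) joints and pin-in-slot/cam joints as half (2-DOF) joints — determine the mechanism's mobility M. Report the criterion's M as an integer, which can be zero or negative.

M = 10

link 0 = ground. State L|J1|J2 = 1|0|0
+link1  2|0|0
+link2  3|0|0
+link3  4|0|0
R(0,3) f=1→J1  4|1|0
+link4  5|1|0
+link5  6|1|0
+link6  7|1|0
PS(2,1) f=2→J2  7|1|1
C(1,5) f=2→J2  7|1|2
P(1,6) f=1→J1  7|2|2
P(0,1) f=1→J1  7|3|2
P(1,4) f=1→J1  7|4|2
+link7  8|4|2
PS(4,7) f=2→J2  8|4|3
M = 3(8−1)−2·4−3 = 21−8−3 = 10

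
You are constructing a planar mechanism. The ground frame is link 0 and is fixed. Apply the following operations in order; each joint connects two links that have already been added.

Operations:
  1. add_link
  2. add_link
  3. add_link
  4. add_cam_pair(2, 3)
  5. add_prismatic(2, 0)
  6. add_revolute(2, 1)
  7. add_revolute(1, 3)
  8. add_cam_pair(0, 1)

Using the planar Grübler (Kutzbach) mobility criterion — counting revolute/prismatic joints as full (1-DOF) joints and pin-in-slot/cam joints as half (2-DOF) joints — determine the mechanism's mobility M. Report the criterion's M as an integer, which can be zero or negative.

link 0 = ground. State L|J1|J2 = 1|0|0
+link1  2|0|0
+link2  3|0|0
+link3  4|0|0
C(2,3) f=2→J2  4|0|1
P(2,0) f=1→J1  4|1|1
R(2,1) f=1→J1  4|2|1
R(1,3) f=1→J1  4|3|1
C(0,1) f=2→J2  4|3|2
M = 3(4−1)−2·3−2 = 9−6−2 = 1

M = 1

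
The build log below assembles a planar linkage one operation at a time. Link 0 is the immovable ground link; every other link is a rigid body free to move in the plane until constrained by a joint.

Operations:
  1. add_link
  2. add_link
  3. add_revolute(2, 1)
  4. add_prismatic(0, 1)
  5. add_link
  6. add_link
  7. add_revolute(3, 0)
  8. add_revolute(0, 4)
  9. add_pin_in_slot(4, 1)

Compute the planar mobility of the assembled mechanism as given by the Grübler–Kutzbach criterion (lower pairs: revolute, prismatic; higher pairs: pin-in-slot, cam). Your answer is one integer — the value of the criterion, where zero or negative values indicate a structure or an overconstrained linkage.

M = 3

L=1 J1=0 J2=0
add link → L=2 J1=0 J2=0
add link → L=3 J1=0 J2=0
R@2,1 dof=1 J1 → L=3 J1=1 J2=0
P@0,1 dof=1 J1 → L=3 J1=2 J2=0
add link → L=4 J1=2 J2=0
add link → L=5 J1=2 J2=0
R@3,0 dof=1 J1 → L=5 J1=3 J2=0
R@0,4 dof=1 J1 → L=5 J1=4 J2=0
PS@4,1 dof=2 J2 → L=5 J1=4 J2=1
M=3(L−1)−2J1−J2=3·4−2·4−1=3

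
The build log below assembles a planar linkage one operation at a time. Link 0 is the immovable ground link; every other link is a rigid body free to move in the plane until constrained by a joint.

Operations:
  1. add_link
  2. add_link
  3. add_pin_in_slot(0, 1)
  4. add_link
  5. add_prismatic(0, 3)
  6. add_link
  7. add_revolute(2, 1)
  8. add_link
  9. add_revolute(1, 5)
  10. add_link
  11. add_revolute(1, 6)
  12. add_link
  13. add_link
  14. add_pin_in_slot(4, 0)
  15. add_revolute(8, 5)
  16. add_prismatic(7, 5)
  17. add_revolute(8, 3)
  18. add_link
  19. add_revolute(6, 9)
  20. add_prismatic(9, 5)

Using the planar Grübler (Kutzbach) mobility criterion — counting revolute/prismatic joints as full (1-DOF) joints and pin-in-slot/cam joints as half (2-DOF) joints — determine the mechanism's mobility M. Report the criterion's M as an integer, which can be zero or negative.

link 0 = ground. State L|J1|J2 = 1|0|0
+link1  2|0|0
+link2  3|0|0
PS(0,1) f=2→J2  3|0|1
+link3  4|0|1
P(0,3) f=1→J1  4|1|1
+link4  5|1|1
R(2,1) f=1→J1  5|2|1
+link5  6|2|1
R(1,5) f=1→J1  6|3|1
+link6  7|3|1
R(1,6) f=1→J1  7|4|1
+link7  8|4|1
+link8  9|4|1
PS(4,0) f=2→J2  9|4|2
R(8,5) f=1→J1  9|5|2
P(7,5) f=1→J1  9|6|2
R(8,3) f=1→J1  9|7|2
+link9  10|7|2
R(6,9) f=1→J1  10|8|2
P(9,5) f=1→J1  10|9|2
M = 3(10−1)−2·9−2 = 27−18−2 = 7

M = 7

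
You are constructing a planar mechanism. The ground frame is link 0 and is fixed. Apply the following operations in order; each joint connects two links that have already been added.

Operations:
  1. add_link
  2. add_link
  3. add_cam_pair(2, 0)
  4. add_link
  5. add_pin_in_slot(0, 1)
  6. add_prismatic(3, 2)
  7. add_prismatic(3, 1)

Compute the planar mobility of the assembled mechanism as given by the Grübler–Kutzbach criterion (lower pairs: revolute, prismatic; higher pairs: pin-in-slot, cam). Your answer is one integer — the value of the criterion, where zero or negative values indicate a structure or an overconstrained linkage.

M = 3

(L,J1,J2)=(1,0,0); link0 fixed
link1: (2,0,0)
link2: (3,0,0)
C 2-0 [J2]: (3,0,1)
link3: (4,0,1)
PS 0-1 [J2]: (4,0,2)
P 3-2 [J1]: (4,1,2)
P 3-1 [J1]: (4,2,2)
Grübler: 3·3 − 2·2 − 2 = 3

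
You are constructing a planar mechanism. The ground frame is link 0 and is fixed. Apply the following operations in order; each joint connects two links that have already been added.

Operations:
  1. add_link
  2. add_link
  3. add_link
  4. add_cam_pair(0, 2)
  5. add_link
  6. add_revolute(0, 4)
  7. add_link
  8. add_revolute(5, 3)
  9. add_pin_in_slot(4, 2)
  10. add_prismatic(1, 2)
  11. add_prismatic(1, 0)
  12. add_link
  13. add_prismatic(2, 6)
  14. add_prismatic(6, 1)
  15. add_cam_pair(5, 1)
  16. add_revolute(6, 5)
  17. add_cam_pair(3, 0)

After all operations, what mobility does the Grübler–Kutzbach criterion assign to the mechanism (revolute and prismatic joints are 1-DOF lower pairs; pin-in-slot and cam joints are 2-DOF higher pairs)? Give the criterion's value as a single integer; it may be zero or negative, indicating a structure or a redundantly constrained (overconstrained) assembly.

M = 0

(L,J1,J2)=(1,0,0); link0 fixed
link1: (2,0,0)
link2: (3,0,0)
link3: (4,0,0)
C 0-2 [J2]: (4,0,1)
link4: (5,0,1)
R 0-4 [J1]: (5,1,1)
link5: (6,1,1)
R 5-3 [J1]: (6,2,1)
PS 4-2 [J2]: (6,2,2)
P 1-2 [J1]: (6,3,2)
P 1-0 [J1]: (6,4,2)
link6: (7,4,2)
P 2-6 [J1]: (7,5,2)
P 6-1 [J1]: (7,6,2)
C 5-1 [J2]: (7,6,3)
R 6-5 [J1]: (7,7,3)
C 3-0 [J2]: (7,7,4)
Grübler: 3·6 − 2·7 − 4 = 0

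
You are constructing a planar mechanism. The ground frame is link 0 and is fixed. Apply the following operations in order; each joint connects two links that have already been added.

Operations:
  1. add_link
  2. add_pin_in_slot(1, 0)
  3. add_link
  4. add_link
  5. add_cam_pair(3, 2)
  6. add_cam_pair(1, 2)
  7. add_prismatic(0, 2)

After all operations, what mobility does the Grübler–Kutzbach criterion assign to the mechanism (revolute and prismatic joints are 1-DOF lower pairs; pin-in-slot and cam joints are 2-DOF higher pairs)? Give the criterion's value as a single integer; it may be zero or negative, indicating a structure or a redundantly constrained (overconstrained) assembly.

M = 4

[1;0;0] (link 0 is ground)
L+ [2;0;0]
PS(1,0)∈J2 [2;0;1]
L+ [3;0;1]
L+ [4;0;1]
C(3,2)∈J2 [4;0;2]
C(1,2)∈J2 [4;0;3]
P(0,2)∈J1 [4;1;3]
mobility = 9 − 2 − 3 = 4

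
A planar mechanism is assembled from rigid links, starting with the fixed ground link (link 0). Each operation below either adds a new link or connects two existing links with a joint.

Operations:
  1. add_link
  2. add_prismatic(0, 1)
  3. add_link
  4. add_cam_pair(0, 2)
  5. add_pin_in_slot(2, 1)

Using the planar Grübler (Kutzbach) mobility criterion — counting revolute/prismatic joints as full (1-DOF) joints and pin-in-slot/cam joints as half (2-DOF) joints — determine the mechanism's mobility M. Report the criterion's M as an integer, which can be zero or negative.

(L,J1,J2)=(1,0,0); link0 fixed
link1: (2,0,0)
P 0-1 [J1]: (2,1,0)
link2: (3,1,0)
C 0-2 [J2]: (3,1,1)
PS 2-1 [J2]: (3,1,2)
Grübler: 3·2 − 2·1 − 2 = 2

M = 2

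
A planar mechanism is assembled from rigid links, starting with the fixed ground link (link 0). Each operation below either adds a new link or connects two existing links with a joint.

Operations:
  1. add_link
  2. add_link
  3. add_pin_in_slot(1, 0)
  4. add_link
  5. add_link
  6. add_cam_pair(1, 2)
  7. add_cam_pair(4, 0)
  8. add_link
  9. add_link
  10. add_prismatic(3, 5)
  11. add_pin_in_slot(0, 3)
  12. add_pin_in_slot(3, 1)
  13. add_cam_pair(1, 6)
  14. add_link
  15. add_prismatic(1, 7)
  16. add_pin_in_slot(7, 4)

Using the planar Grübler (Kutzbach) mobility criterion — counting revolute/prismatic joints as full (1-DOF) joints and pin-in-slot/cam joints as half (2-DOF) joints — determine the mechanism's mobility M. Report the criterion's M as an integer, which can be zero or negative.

M = 10

(L,J1,J2)=(1,0,0); link0 fixed
link1: (2,0,0)
link2: (3,0,0)
PS 1-0 [J2]: (3,0,1)
link3: (4,0,1)
link4: (5,0,1)
C 1-2 [J2]: (5,0,2)
C 4-0 [J2]: (5,0,3)
link5: (6,0,3)
link6: (7,0,3)
P 3-5 [J1]: (7,1,3)
PS 0-3 [J2]: (7,1,4)
PS 3-1 [J2]: (7,1,5)
C 1-6 [J2]: (7,1,6)
link7: (8,1,6)
P 1-7 [J1]: (8,2,6)
PS 7-4 [J2]: (8,2,7)
Grübler: 3·7 − 2·2 − 7 = 10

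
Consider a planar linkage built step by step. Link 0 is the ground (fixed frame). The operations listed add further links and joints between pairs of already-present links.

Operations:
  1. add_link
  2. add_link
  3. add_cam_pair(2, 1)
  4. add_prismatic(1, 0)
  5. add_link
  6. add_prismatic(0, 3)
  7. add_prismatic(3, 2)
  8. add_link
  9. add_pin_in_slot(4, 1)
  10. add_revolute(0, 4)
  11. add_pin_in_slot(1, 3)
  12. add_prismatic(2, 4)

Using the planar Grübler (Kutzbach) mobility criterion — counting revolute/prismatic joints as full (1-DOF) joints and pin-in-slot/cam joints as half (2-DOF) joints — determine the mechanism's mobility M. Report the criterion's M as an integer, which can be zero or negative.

L=1 J1=0 J2=0
add link → L=2 J1=0 J2=0
add link → L=3 J1=0 J2=0
C@2,1 dof=2 J2 → L=3 J1=0 J2=1
P@1,0 dof=1 J1 → L=3 J1=1 J2=1
add link → L=4 J1=1 J2=1
P@0,3 dof=1 J1 → L=4 J1=2 J2=1
P@3,2 dof=1 J1 → L=4 J1=3 J2=1
add link → L=5 J1=3 J2=1
PS@4,1 dof=2 J2 → L=5 J1=3 J2=2
R@0,4 dof=1 J1 → L=5 J1=4 J2=2
PS@1,3 dof=2 J2 → L=5 J1=4 J2=3
P@2,4 dof=1 J1 → L=5 J1=5 J2=3
M=3(L−1)−2J1−J2=3·4−2·5−3=-1

M = -1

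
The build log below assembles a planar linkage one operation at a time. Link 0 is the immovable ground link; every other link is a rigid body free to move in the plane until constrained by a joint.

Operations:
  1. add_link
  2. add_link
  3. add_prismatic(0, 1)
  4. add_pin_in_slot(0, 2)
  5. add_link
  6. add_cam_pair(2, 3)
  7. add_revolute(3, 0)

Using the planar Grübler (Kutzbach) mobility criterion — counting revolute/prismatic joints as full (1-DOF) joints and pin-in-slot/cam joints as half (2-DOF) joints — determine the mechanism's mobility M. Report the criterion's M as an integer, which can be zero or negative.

M = 3

(L,J1,J2)=(1,0,0); link0 fixed
link1: (2,0,0)
link2: (3,0,0)
P 0-1 [J1]: (3,1,0)
PS 0-2 [J2]: (3,1,1)
link3: (4,1,1)
C 2-3 [J2]: (4,1,2)
R 3-0 [J1]: (4,2,2)
Grübler: 3·3 − 2·2 − 2 = 3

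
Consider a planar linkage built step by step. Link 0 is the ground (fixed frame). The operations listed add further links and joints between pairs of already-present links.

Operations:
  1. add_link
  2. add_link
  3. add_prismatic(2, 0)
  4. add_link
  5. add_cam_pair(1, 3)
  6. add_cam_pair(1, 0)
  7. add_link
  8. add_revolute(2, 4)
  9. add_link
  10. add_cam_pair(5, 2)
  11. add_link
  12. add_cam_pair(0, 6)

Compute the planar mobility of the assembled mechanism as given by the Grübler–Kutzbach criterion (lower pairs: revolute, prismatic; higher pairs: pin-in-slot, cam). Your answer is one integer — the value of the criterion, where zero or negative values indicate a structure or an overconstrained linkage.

[1;0;0] (link 0 is ground)
L+ [2;0;0]
L+ [3;0;0]
P(2,0)∈J1 [3;1;0]
L+ [4;1;0]
C(1,3)∈J2 [4;1;1]
C(1,0)∈J2 [4;1;2]
L+ [5;1;2]
R(2,4)∈J1 [5;2;2]
L+ [6;2;2]
C(5,2)∈J2 [6;2;3]
L+ [7;2;3]
C(0,6)∈J2 [7;2;4]
mobility = 18 − 4 − 4 = 10

M = 10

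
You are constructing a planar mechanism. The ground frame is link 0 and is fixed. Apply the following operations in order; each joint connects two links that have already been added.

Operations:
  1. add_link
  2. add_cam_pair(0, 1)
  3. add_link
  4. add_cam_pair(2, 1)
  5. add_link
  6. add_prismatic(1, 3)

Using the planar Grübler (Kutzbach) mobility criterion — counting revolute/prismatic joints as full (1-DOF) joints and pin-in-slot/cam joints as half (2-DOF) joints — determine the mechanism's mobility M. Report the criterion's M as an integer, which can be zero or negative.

M = 5

ground; <1,0,0>
#1 <2,0,0>
C:0↔1 J2 <2,0,1>
#2 <3,0,1>
C:2↔1 J2 <3,0,2>
#3 <4,0,2>
P:1↔3 J1 <4,1,2>
3×3 − 2×1 − 1×2 = 5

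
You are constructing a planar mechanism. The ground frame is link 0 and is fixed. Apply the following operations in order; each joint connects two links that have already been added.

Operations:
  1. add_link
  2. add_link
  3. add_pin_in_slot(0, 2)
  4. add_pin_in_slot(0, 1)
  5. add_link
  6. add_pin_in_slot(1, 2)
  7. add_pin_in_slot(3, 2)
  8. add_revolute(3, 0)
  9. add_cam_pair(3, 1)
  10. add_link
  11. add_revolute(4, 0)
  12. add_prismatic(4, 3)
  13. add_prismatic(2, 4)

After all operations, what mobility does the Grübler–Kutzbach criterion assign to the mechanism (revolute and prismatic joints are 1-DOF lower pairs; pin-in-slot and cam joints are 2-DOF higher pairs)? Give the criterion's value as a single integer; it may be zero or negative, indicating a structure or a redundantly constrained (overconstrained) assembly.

[1;0;0] (link 0 is ground)
L+ [2;0;0]
L+ [3;0;0]
PS(0,2)∈J2 [3;0;1]
PS(0,1)∈J2 [3;0;2]
L+ [4;0;2]
PS(1,2)∈J2 [4;0;3]
PS(3,2)∈J2 [4;0;4]
R(3,0)∈J1 [4;1;4]
C(3,1)∈J2 [4;1;5]
L+ [5;1;5]
R(4,0)∈J1 [5;2;5]
P(4,3)∈J1 [5;3;5]
P(2,4)∈J1 [5;4;5]
mobility = 12 − 8 − 5 = -1

M = -1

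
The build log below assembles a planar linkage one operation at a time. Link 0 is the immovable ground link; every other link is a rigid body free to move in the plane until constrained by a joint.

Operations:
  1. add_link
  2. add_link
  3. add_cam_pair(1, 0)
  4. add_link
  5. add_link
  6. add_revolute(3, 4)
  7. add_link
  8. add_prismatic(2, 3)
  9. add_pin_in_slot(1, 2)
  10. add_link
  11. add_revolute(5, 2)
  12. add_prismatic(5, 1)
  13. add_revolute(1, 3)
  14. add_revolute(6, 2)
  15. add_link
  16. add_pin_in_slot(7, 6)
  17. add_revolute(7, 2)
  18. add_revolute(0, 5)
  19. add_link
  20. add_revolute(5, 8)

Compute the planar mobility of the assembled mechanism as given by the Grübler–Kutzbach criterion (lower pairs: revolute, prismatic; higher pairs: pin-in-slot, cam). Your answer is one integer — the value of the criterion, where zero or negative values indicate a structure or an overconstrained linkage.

(L,J1,J2)=(1,0,0); link0 fixed
link1: (2,0,0)
link2: (3,0,0)
C 1-0 [J2]: (3,0,1)
link3: (4,0,1)
link4: (5,0,1)
R 3-4 [J1]: (5,1,1)
link5: (6,1,1)
P 2-3 [J1]: (6,2,1)
PS 1-2 [J2]: (6,2,2)
link6: (7,2,2)
R 5-2 [J1]: (7,3,2)
P 5-1 [J1]: (7,4,2)
R 1-3 [J1]: (7,5,2)
R 6-2 [J1]: (7,6,2)
link7: (8,6,2)
PS 7-6 [J2]: (8,6,3)
R 7-2 [J1]: (8,7,3)
R 0-5 [J1]: (8,8,3)
link8: (9,8,3)
R 5-8 [J1]: (9,9,3)
Grübler: 3·8 − 2·9 − 3 = 3

M = 3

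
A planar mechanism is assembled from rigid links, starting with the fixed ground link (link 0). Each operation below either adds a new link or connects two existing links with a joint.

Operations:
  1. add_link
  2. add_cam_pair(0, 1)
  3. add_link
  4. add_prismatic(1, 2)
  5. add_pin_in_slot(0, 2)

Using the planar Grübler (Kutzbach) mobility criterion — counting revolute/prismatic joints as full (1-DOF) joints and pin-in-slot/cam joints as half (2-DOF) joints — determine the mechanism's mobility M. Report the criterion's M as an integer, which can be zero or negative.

M = 2

[1;0;0] (link 0 is ground)
L+ [2;0;0]
C(0,1)∈J2 [2;0;1]
L+ [3;0;1]
P(1,2)∈J1 [3;1;1]
PS(0,2)∈J2 [3;1;2]
mobility = 6 − 2 − 2 = 2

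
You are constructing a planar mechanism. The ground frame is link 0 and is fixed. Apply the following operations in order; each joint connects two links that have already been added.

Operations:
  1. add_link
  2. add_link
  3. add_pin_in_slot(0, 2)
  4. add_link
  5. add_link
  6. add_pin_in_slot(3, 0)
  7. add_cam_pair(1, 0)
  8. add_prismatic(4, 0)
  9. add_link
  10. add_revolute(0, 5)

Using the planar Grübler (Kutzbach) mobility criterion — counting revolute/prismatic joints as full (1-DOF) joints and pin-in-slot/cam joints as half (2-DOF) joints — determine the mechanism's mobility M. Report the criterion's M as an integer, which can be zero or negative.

M = 8

L=1 J1=0 J2=0
add link → L=2 J1=0 J2=0
add link → L=3 J1=0 J2=0
PS@0,2 dof=2 J2 → L=3 J1=0 J2=1
add link → L=4 J1=0 J2=1
add link → L=5 J1=0 J2=1
PS@3,0 dof=2 J2 → L=5 J1=0 J2=2
C@1,0 dof=2 J2 → L=5 J1=0 J2=3
P@4,0 dof=1 J1 → L=5 J1=1 J2=3
add link → L=6 J1=1 J2=3
R@0,5 dof=1 J1 → L=6 J1=2 J2=3
M=3(L−1)−2J1−J2=3·5−2·2−3=8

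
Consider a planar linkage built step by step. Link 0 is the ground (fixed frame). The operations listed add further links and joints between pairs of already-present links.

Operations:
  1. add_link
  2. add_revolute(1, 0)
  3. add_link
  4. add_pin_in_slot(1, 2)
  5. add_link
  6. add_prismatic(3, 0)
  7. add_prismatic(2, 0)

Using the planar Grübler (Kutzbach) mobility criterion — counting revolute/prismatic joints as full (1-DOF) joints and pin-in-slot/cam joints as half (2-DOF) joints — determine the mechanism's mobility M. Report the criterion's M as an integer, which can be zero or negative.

[1;0;0] (link 0 is ground)
L+ [2;0;0]
R(1,0)∈J1 [2;1;0]
L+ [3;1;0]
PS(1,2)∈J2 [3;1;1]
L+ [4;1;1]
P(3,0)∈J1 [4;2;1]
P(2,0)∈J1 [4;3;1]
mobility = 9 − 6 − 1 = 2

M = 2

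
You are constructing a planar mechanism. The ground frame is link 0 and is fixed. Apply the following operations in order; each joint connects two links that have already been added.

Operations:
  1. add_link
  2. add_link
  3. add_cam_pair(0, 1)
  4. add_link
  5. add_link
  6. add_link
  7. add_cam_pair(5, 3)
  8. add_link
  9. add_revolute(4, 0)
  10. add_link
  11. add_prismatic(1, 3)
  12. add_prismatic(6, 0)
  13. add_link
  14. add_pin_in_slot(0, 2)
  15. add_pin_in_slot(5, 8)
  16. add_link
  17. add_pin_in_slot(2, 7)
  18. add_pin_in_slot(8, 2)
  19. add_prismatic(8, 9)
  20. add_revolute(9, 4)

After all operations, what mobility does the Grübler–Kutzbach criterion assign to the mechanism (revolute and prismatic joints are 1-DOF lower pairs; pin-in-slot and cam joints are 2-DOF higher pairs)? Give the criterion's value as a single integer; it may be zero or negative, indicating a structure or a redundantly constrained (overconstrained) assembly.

M = 11

ground; <1,0,0>
#1 <2,0,0>
#2 <3,0,0>
C:0↔1 J2 <3,0,1>
#3 <4,0,1>
#4 <5,0,1>
#5 <6,0,1>
C:5↔3 J2 <6,0,2>
#6 <7,0,2>
R:4↔0 J1 <7,1,2>
#7 <8,1,2>
P:1↔3 J1 <8,2,2>
P:6↔0 J1 <8,3,2>
#8 <9,3,2>
PS:0↔2 J2 <9,3,3>
PS:5↔8 J2 <9,3,4>
#9 <10,3,4>
PS:2↔7 J2 <10,3,5>
PS:8↔2 J2 <10,3,6>
P:8↔9 J1 <10,4,6>
R:9↔4 J1 <10,5,6>
3×9 − 2×5 − 1×6 = 11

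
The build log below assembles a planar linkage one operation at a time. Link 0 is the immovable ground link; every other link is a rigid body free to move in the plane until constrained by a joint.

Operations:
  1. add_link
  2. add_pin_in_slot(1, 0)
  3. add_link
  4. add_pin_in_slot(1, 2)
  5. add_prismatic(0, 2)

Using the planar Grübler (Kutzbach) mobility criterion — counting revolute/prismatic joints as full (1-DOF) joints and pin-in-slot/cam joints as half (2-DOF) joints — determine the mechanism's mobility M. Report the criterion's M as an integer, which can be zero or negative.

ground; <1,0,0>
#1 <2,0,0>
PS:1↔0 J2 <2,0,1>
#2 <3,0,1>
PS:1↔2 J2 <3,0,2>
P:0↔2 J1 <3,1,2>
3×2 − 2×1 − 1×2 = 2

M = 2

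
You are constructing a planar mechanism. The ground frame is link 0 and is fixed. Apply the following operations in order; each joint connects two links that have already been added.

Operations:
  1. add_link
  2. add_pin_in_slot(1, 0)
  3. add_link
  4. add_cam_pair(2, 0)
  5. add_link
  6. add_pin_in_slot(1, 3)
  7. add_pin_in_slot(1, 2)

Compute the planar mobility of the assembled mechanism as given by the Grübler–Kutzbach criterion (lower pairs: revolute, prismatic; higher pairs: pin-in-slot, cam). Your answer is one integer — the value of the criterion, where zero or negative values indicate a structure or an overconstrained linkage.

ground; <1,0,0>
#1 <2,0,0>
PS:1↔0 J2 <2,0,1>
#2 <3,0,1>
C:2↔0 J2 <3,0,2>
#3 <4,0,2>
PS:1↔3 J2 <4,0,3>
PS:1↔2 J2 <4,0,4>
3×3 − 2×0 − 1×4 = 5

M = 5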